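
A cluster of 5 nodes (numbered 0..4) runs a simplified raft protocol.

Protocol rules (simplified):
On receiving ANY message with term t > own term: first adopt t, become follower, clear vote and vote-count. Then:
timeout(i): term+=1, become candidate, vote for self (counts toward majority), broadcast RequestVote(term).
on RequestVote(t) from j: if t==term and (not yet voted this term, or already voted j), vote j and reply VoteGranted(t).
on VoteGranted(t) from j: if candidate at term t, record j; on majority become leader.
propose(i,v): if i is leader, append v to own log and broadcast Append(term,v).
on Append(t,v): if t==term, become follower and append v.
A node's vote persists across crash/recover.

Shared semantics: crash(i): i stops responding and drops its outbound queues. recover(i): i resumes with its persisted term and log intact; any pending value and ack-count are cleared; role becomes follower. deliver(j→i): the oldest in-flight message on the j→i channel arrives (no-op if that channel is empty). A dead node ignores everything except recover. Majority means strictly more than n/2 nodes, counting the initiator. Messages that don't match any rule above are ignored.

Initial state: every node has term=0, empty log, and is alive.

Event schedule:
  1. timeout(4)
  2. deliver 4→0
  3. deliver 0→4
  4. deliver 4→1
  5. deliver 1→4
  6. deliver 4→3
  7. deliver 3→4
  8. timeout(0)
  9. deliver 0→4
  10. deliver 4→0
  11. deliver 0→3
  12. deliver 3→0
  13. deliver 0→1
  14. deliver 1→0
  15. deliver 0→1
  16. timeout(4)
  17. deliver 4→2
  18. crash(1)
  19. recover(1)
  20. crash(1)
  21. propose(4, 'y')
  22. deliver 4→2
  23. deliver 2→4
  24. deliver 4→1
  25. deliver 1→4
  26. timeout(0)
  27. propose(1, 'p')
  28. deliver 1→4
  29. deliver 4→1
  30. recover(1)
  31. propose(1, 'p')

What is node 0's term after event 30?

1. timeout(4):  <4:cand t1 ->
2. deliver 4→0:  <0:foll t1 ->
3. deliver 0→4:  nop
4. deliver 4→1:  <1:foll t1 ->
5. deliver 1→4:  <4:lead t1 ->
6. deliver 4→3:  <3:foll t1 ->
7. deliver 3→4:  nop
8. timeout(0):  <0:cand t2 ->
9. deliver 0→4:  <4:foll t2 ->
10. deliver 4→0:  nop
11. deliver 0→3:  <3:foll t2 ->
12. deliver 3→0:  <0:lead t2 ->
13. deliver 0→1:  <1:foll t2 ->
14. deliver 1→0:  nop
15. deliver 0→1:  nop
16. timeout(4):  <4:cand t3 ->
17. deliver 4→2:  <2:foll t1 ->
18. crash(1):  <1:✗foll t2 ->
19. recover(1):  <1:foll t2 ->
20. crash(1):  <1:✗foll t2 ->
21. propose(4,'y'):  nop
22. deliver 4→2:  <2:foll t3 ->
23. deliver 2→4:  nop
24. deliver 4→1:  nop
25. deliver 1→4:  nop
26. timeout(0):  <0:cand t3 ->
27. propose(1,'p'):  nop
28. deliver 1→4:  nop
29. deliver 4→1:  nop
30. recover(1):  <1:foll t2 ->

3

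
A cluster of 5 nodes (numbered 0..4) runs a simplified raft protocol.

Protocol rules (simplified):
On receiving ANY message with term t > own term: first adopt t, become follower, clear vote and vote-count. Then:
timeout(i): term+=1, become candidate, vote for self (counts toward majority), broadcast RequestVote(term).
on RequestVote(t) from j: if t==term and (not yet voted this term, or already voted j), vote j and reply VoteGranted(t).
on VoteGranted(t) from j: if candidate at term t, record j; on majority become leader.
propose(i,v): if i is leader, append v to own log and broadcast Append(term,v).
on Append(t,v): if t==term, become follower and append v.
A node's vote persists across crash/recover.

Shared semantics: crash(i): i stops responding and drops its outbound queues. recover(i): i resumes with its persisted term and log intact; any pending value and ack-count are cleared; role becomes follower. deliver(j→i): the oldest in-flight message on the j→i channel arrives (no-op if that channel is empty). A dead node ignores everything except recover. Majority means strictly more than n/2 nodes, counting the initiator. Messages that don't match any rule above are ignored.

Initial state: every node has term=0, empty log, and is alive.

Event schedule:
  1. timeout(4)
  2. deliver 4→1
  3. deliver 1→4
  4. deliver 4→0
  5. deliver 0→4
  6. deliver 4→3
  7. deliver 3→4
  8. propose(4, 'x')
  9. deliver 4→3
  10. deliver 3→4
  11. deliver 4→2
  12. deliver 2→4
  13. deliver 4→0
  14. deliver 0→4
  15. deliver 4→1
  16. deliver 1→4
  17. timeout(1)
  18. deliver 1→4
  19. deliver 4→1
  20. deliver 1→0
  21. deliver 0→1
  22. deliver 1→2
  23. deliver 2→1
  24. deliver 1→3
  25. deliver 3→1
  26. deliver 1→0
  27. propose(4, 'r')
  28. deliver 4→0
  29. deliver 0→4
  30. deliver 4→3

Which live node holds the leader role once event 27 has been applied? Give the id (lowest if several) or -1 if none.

e1 timeout(4): 4[cand,t=1,-]
e2 deliver 4→1: 1[foll,t=1,-]
e3 deliver 1→4: ·
e4 deliver 4→0: 0[foll,t=1,-]
e5 deliver 0→4: 4[lead,t=1,-]
e6 deliver 4→3: 3[foll,t=1,-]
e7 deliver 3→4: ·
e8 propose(4,'x'): 4[lead,t=1,x]
e9 deliver 4→3: 3[foll,t=1,x]
e10 deliver 3→4: ·
e11 deliver 4→2: 2[foll,t=1,-]
e12 deliver 2→4: ·
e13 deliver 4→0: 0[foll,t=1,x]
e14 deliver 0→4: ·
e15 deliver 4→1: 1[foll,t=1,x]
e16 deliver 1→4: ·
e17 timeout(1): 1[cand,t=2,x]
e18 deliver 1→4: 4[foll,t=2,x]
e19 deliver 4→1: ·
e20 deliver 1→0: 0[foll,t=2,x]
e21 deliver 0→1: 1[lead,t=2,x]
e22 deliver 1→2: 2[foll,t=2,-]
e23 deliver 2→1: ·
e24 deliver 1→3: 3[foll,t=2,x]
e25 deliver 3→1: ·
e26 deliver 1→0: ·
e27 propose(4,'r'): ·

1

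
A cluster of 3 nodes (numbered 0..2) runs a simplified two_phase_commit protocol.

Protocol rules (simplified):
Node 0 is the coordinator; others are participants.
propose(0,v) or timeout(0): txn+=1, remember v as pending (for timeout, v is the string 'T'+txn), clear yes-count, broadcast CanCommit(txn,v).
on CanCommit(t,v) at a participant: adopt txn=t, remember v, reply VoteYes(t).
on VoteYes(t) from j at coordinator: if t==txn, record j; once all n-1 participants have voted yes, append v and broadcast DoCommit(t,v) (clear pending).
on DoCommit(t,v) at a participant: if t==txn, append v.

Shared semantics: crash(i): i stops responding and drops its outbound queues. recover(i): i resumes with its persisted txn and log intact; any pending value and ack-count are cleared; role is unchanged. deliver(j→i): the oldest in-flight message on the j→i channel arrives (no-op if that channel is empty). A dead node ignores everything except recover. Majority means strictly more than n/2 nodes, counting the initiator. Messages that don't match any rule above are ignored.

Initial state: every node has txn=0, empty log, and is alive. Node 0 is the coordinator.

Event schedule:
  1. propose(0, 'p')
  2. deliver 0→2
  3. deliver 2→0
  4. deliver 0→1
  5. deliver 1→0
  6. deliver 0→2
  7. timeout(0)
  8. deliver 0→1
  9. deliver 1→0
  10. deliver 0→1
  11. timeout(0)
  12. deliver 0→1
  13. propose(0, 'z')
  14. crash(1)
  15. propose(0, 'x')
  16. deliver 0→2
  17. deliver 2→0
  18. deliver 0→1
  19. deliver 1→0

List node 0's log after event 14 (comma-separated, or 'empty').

p

1. propose(0,'p'):  <0:coor t1 ->
2. deliver 0→2:  <2:part t1 ->
3. deliver 2→0:  nop
4. deliver 0→1:  <1:part t1 ->
5. deliver 1→0:  <0:coor t1 p>
6. deliver 0→2:  <2:part t1 p>
7. timeout(0):  <0:coor t2 p>
8. deliver 0→1:  <1:part t1 p>
9. deliver 1→0:  nop
10. deliver 0→1:  <1:part t2 p>
11. timeout(0):  <0:coor t3 p>
12. deliver 0→1:  <1:part t3 p>
13. propose(0,'z'):  <0:coor t4 p>
14. crash(1):  <1:✗part t3 p>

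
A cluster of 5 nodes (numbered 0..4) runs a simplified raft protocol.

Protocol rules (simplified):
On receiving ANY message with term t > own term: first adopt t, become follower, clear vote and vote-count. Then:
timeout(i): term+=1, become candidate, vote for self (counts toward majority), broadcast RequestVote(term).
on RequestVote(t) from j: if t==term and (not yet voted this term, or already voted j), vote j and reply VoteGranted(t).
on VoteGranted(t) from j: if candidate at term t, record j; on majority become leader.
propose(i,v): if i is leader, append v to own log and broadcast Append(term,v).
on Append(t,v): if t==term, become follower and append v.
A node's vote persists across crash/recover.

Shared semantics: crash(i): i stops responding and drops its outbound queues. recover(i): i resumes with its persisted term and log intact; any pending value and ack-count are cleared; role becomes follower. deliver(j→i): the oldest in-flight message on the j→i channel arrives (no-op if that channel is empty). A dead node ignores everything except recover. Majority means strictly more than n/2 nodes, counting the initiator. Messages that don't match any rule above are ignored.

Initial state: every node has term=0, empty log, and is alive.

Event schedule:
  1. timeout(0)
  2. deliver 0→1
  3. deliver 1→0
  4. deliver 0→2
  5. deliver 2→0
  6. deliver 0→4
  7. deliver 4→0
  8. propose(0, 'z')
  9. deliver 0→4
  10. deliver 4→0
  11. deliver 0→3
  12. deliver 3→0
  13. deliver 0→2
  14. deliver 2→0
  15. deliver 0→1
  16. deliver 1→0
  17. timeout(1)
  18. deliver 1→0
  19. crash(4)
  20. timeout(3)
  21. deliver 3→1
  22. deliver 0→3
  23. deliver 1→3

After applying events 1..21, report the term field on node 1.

e1 timeout(0): 0[cand,t=1,-]
e2 deliver 0→1: 1[foll,t=1,-]
e3 deliver 1→0: ·
e4 deliver 0→2: 2[foll,t=1,-]
e5 deliver 2→0: 0[lead,t=1,-]
e6 deliver 0→4: 4[foll,t=1,-]
e7 deliver 4→0: ·
e8 propose(0,'z'): 0[lead,t=1,z]
e9 deliver 0→4: 4[foll,t=1,z]
e10 deliver 4→0: ·
e11 deliver 0→3: 3[foll,t=1,-]
e12 deliver 3→0: ·
e13 deliver 0→2: 2[foll,t=1,z]
e14 deliver 2→0: ·
e15 deliver 0→1: 1[foll,t=1,z]
e16 deliver 1→0: ·
e17 timeout(1): 1[cand,t=2,z]
e18 deliver 1→0: 0[foll,t=2,z]
e19 crash(4): 4[✗foll,t=1,z]
e20 timeout(3): 3[cand,t=2,-]
e21 deliver 3→1: ·

2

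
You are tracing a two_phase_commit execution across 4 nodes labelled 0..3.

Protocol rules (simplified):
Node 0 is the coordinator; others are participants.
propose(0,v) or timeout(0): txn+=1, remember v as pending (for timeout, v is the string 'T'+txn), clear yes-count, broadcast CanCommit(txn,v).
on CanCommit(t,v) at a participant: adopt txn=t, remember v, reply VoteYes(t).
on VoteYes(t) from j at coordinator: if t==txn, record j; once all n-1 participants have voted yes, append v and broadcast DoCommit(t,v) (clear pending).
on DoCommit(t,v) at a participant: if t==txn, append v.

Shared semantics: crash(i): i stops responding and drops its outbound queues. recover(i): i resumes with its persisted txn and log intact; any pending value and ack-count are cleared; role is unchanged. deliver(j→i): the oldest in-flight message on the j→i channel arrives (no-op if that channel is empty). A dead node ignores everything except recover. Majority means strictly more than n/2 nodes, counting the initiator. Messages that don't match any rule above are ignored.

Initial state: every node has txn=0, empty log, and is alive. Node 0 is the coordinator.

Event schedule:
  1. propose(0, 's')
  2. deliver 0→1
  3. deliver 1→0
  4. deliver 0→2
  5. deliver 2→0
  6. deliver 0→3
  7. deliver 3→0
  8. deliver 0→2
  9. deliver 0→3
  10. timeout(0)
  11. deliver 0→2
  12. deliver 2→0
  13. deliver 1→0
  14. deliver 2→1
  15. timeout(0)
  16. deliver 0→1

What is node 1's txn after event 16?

[1] propose(0,'s') → N0(coor t1 [-])
[2] deliver 0→1 → N1(part t1 [-])
[3] deliver 1→0 → ∅
[4] deliver 0→2 → N2(part t1 [-])
[5] deliver 2→0 → ∅
[6] deliver 0→3 → N3(part t1 [-])
[7] deliver 3→0 → N0(coor t1 [s])
[8] deliver 0→2 → N2(part t1 [s])
[9] deliver 0→3 → N3(part t1 [s])
[10] timeout(0) → N0(coor t2 [s])
[11] deliver 0→2 → N2(part t2 [s])
[12] deliver 2→0 → ∅
[13] deliver 1→0 → ∅
[14] deliver 2→1 → ∅
[15] timeout(0) → N0(coor t3 [s])
[16] deliver 0→1 → N1(part t1 [s])

1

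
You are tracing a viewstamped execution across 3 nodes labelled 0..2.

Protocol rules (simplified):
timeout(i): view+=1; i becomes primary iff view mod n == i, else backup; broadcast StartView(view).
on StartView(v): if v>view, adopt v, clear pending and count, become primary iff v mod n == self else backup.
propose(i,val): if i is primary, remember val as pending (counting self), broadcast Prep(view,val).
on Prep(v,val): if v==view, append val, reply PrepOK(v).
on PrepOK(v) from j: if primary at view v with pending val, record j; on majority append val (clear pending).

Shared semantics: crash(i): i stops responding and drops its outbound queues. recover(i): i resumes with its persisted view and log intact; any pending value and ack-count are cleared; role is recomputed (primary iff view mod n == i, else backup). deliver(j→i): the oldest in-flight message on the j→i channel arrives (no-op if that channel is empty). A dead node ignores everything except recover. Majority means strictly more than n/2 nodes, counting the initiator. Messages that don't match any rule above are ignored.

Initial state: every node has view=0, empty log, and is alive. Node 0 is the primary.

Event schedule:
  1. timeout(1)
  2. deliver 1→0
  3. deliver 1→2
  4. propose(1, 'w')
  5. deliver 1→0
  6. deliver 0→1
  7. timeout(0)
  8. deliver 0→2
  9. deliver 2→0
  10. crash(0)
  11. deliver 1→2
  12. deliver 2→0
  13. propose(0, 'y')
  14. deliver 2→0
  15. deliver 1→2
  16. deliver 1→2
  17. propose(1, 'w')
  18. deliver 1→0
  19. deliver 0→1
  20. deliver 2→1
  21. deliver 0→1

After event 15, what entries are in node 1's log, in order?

w

after 1 — timeout(1): n1:prim/v1/[-]
after 2 — deliver 1→0: n0:back/v1/[-]
after 3 — deliver 1→2: n2:back/v1/[-]
after 4 — propose(1,'w'): ·
after 5 — deliver 1→0: n0:back/v1/[w]
after 6 — deliver 0→1: n1:prim/v1/[w]
after 7 — timeout(0): n0:back/v2/[w]
after 8 — deliver 0→2: n2:prim/v2/[-]
after 9 — deliver 2→0: ·
after 10 — crash(0): n0:✗back/v2/[w]
after 11 — deliver 1→2: ·
after 12 — deliver 2→0: ·
after 13 — propose(0,'y'): ·
after 14 — deliver 2→0: ·
after 15 — deliver 1→2: ·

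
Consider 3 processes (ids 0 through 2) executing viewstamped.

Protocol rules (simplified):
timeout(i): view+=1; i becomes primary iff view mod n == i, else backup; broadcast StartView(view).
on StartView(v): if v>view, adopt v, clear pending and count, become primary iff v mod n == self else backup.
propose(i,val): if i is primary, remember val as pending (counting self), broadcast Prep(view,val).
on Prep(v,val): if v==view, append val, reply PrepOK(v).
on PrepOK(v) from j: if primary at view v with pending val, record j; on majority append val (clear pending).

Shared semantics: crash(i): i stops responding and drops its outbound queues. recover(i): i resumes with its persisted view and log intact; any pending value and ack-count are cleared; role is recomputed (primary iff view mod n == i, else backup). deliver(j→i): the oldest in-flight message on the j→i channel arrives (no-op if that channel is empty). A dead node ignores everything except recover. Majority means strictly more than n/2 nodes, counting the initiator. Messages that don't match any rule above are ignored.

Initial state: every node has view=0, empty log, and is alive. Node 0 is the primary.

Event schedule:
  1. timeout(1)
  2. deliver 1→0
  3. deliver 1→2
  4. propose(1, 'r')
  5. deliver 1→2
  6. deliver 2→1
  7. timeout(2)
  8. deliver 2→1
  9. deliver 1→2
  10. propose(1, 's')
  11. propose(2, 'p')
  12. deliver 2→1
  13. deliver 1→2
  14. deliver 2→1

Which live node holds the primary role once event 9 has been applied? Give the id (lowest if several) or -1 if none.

after 1 — timeout(1): n1:prim/v1/[-]
after 2 — deliver 1→0: n0:back/v1/[-]
after 3 — deliver 1→2: n2:back/v1/[-]
after 4 — propose(1,'r'): ·
after 5 — deliver 1→2: n2:back/v1/[r]
after 6 — deliver 2→1: n1:prim/v1/[r]
after 7 — timeout(2): n2:prim/v2/[r]
after 8 — deliver 2→1: n1:back/v2/[r]
after 9 — deliver 1→2: ·

2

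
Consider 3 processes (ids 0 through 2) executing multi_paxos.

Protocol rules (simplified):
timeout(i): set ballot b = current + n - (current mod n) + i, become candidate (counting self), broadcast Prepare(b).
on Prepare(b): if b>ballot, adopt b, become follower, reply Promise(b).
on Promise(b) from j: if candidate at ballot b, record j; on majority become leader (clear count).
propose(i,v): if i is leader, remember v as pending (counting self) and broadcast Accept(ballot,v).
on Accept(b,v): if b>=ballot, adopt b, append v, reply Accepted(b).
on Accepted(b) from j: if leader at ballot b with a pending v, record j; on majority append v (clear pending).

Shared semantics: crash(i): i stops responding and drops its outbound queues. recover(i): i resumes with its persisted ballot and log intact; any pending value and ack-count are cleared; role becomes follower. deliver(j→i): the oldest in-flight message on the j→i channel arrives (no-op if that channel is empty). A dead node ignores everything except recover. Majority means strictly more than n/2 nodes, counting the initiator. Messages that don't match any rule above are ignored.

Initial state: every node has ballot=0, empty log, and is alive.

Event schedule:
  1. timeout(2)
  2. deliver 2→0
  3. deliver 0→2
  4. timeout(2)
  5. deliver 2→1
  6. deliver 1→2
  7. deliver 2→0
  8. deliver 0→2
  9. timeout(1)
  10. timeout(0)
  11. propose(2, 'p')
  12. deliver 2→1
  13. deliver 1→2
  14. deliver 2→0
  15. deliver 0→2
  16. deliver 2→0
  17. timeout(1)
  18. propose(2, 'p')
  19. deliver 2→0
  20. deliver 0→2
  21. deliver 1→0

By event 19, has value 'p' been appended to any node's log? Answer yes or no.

after 1 — timeout(2): n2:cand/b5/[-]
after 2 — deliver 2→0: n0:foll/b5/[-]
after 3 — deliver 0→2: n2:lead/b5/[-]
after 4 — timeout(2): n2:cand/b8/[-]
after 5 — deliver 2→1: n1:foll/b5/[-]
after 6 — deliver 1→2: ·
after 7 — deliver 2→0: n0:foll/b8/[-]
after 8 — deliver 0→2: n2:lead/b8/[-]
after 9 — timeout(1): n1:cand/b7/[-]
after 10 — timeout(0): n0:cand/b9/[-]
after 11 — propose(2,'p'): ·
after 12 — deliver 2→1: n1:foll/b8/[-]
after 13 — deliver 1→2: ·
after 14 — deliver 2→0: ·
after 15 — deliver 0→2: n2:foll/b9/[-]
after 16 — deliver 2→0: n0:lead/b9/[-]
after 17 — timeout(1): n1:cand/b10/[-]
after 18 — propose(2,'p'): ·
after 19 — deliver 2→0: ·

no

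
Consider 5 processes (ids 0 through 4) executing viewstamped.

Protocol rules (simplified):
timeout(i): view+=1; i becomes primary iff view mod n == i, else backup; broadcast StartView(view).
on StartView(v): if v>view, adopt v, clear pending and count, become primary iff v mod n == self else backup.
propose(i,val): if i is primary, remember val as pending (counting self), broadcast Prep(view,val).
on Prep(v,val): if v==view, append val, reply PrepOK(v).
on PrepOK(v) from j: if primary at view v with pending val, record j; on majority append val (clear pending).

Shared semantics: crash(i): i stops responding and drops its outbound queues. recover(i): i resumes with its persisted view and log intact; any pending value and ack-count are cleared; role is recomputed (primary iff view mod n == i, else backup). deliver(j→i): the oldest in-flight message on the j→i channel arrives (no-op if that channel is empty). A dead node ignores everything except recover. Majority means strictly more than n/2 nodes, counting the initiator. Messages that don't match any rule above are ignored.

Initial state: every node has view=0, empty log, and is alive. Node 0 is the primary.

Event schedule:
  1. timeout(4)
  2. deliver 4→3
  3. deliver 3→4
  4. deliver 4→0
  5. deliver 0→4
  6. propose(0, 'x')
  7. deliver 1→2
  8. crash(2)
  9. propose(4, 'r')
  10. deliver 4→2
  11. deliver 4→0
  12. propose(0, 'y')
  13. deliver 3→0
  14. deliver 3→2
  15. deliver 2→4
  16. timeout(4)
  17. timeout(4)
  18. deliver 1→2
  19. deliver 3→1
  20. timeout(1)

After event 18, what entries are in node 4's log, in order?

empty

[1] timeout(4) → N4(back v1 [-])
[2] deliver 4→3 → N3(back v1 [-])
[3] deliver 3→4 → ∅
[4] deliver 4→0 → N0(back v1 [-])
[5] deliver 0→4 → ∅
[6] propose(0,'x') → ∅
[7] deliver 1→2 → ∅
[8] crash(2) → N2(✗back v0 [-])
[9] propose(4,'r') → ∅
[10] deliver 4→2 → ∅
[11] deliver 4→0 → ∅
[12] propose(0,'y') → ∅
[13] deliver 3→0 → ∅
[14] deliver 3→2 → ∅
[15] deliver 2→4 → ∅
[16] timeout(4) → N4(back v2 [-])
[17] timeout(4) → N4(back v3 [-])
[18] deliver 1→2 → ∅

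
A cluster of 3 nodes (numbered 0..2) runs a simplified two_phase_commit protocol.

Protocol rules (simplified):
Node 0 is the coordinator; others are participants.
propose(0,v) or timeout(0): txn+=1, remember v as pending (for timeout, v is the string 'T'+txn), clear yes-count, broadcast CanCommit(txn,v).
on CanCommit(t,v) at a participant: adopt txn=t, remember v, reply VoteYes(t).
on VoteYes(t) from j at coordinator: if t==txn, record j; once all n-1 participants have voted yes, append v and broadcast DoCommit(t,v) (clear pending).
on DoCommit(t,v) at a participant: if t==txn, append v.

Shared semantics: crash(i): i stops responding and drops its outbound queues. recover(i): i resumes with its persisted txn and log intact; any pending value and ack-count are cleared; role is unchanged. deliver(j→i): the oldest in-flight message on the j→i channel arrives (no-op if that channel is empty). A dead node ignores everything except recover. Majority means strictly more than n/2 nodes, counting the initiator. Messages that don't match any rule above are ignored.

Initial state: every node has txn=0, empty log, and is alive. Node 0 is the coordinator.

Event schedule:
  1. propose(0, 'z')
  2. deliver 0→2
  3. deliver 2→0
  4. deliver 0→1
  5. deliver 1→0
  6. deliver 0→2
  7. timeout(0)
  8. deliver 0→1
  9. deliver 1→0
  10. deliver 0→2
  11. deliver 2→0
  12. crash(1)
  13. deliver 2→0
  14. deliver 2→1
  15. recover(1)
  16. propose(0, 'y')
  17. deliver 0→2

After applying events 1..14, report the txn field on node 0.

after 1 — propose(0,'z'): n0:coor/t1/[-]
after 2 — deliver 0→2: n2:part/t1/[-]
after 3 — deliver 2→0: ·
after 4 — deliver 0→1: n1:part/t1/[-]
after 5 — deliver 1→0: n0:coor/t1/[z]
after 6 — deliver 0→2: n2:part/t1/[z]
after 7 — timeout(0): n0:coor/t2/[z]
after 8 — deliver 0→1: n1:part/t1/[z]
after 9 — deliver 1→0: ·
after 10 — deliver 0→2: n2:part/t2/[z]
after 11 — deliver 2→0: ·
after 12 — crash(1): n1:✗part/t1/[z]
after 13 — deliver 2→0: ·
after 14 — deliver 2→1: ·

2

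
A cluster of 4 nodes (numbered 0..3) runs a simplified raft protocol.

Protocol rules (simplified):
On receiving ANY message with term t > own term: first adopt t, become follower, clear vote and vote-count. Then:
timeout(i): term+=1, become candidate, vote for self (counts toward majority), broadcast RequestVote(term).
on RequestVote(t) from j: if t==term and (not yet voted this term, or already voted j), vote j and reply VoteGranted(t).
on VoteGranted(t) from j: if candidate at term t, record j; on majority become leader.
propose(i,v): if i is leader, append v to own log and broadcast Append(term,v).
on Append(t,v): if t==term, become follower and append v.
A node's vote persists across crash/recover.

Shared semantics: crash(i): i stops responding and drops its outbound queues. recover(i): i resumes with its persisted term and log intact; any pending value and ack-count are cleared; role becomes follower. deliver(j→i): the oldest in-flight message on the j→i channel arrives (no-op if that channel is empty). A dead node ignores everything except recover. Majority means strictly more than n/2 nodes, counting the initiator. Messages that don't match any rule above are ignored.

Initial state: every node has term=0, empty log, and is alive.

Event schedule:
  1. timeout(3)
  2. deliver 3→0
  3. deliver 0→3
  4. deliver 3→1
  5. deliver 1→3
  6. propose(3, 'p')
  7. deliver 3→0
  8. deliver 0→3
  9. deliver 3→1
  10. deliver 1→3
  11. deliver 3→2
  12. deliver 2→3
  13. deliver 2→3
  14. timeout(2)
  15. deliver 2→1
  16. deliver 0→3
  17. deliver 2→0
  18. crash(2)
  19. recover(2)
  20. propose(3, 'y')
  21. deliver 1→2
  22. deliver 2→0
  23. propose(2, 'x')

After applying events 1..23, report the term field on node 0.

2

[1] timeout(3) → N3(cand t1 [-])
[2] deliver 3→0 → N0(foll t1 [-])
[3] deliver 0→3 → ∅
[4] deliver 3→1 → N1(foll t1 [-])
[5] deliver 1→3 → N3(lead t1 [-])
[6] propose(3,'p') → N3(lead t1 [p])
[7] deliver 3→0 → N0(foll t1 [p])
[8] deliver 0→3 → ∅
[9] deliver 3→1 → N1(foll t1 [p])
[10] deliver 1→3 → ∅
[11] deliver 3→2 → N2(foll t1 [-])
[12] deliver 2→3 → ∅
[13] deliver 2→3 → ∅
[14] timeout(2) → N2(cand t2 [-])
[15] deliver 2→1 → N1(foll t2 [p])
[16] deliver 0→3 → ∅
[17] deliver 2→0 → N0(foll t2 [p])
[18] crash(2) → N2(✗cand t2 [-])
[19] recover(2) → N2(foll t2 [-])
[20] propose(3,'y') → N3(lead t1 [p,y])
[21] deliver 1→2 → ∅
[22] deliver 2→0 → ∅
[23] propose(2,'x') → ∅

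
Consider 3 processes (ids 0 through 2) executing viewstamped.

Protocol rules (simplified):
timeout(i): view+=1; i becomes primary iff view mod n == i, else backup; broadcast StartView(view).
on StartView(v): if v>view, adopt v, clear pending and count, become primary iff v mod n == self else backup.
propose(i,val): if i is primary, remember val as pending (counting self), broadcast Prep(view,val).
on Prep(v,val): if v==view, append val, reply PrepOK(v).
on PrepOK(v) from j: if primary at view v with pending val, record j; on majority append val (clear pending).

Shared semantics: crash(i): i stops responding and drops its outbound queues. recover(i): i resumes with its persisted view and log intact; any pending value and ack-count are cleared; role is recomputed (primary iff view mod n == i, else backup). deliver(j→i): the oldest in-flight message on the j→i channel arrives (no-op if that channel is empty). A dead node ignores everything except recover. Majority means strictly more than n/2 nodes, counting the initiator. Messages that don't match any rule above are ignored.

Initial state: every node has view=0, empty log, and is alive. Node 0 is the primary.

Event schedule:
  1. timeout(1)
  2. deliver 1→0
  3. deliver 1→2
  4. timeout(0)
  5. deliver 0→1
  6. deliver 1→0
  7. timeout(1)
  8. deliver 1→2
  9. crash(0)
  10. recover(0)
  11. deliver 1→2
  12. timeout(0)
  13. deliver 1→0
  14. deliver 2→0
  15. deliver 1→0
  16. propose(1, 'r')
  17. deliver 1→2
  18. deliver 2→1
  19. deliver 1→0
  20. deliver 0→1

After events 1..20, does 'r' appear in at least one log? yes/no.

1. timeout(1):  <1:prim v1 ->
2. deliver 1→0:  <0:back v1 ->
3. deliver 1→2:  <2:back v1 ->
4. timeout(0):  <0:back v2 ->
5. deliver 0→1:  <1:back v2 ->
6. deliver 1→0:  nop
7. timeout(1):  <1:back v3 ->
8. deliver 1→2:  <2:back v3 ->
9. crash(0):  <0:✗back v2 ->
10. recover(0):  <0:back v2 ->
11. deliver 1→2:  nop
12. timeout(0):  <0:prim v3 ->
13. deliver 1→0:  nop
14. deliver 2→0:  nop
15. deliver 1→0:  nop
16. propose(1,'r'):  nop
17. deliver 1→2:  nop
18. deliver 2→1:  nop
19. deliver 1→0:  nop
20. deliver 0→1:  nop

no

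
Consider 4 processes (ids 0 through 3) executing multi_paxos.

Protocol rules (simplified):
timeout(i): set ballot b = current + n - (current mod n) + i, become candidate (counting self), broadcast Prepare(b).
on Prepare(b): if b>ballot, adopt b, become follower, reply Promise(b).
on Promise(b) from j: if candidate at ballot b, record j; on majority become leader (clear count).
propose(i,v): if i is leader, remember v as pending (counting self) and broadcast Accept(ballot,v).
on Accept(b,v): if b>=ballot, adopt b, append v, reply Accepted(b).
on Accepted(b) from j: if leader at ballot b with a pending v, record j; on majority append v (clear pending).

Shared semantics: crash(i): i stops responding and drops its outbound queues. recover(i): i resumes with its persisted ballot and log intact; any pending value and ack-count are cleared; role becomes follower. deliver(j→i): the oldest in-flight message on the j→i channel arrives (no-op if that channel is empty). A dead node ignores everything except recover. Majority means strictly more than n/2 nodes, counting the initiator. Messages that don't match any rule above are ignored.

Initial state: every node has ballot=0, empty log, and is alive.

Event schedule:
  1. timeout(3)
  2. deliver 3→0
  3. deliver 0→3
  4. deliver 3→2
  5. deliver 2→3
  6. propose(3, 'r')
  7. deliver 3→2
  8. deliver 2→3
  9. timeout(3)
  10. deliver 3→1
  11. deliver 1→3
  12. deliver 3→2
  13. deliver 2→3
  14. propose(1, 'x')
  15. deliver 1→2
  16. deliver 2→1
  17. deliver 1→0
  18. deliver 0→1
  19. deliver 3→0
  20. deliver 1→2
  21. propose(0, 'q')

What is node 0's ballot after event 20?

1. timeout(3):  <3:cand b7 ->
2. deliver 3→0:  <0:foll b7 ->
3. deliver 0→3:  nop
4. deliver 3→2:  <2:foll b7 ->
5. deliver 2→3:  <3:lead b7 ->
6. propose(3,'r'):  nop
7. deliver 3→2:  <2:foll b7 r>
8. deliver 2→3:  nop
9. timeout(3):  <3:cand b11 ->
10. deliver 3→1:  <1:foll b7 ->
11. deliver 1→3:  nop
12. deliver 3→2:  <2:foll b11 r>
13. deliver 2→3:  nop
14. propose(1,'x'):  nop
15. deliver 1→2:  nop
16. deliver 2→1:  nop
17. deliver 1→0:  nop
18. deliver 0→1:  nop
19. deliver 3→0:  <0:foll b7 r>
20. deliver 1→2:  nop

7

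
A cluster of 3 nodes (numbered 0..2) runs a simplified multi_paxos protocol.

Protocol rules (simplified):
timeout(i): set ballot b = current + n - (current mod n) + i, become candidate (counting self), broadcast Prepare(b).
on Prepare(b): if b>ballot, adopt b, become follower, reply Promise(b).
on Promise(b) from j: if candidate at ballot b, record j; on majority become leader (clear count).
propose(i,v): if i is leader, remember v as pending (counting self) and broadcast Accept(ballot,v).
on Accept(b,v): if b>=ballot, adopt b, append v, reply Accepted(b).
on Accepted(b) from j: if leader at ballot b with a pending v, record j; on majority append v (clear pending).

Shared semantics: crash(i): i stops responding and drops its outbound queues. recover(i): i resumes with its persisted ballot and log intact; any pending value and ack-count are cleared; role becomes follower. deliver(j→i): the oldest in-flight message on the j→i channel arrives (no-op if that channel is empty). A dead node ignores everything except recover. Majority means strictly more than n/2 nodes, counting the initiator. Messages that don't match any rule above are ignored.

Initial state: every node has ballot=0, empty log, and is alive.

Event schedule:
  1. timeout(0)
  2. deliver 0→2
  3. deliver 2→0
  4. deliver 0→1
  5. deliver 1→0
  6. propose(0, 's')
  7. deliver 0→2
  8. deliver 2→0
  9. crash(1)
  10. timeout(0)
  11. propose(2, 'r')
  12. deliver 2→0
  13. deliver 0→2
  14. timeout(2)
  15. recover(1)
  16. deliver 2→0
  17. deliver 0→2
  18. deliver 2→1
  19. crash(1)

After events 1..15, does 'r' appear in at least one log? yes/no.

e1 timeout(0): 0[cand,b=3,-]
e2 deliver 0→2: 2[foll,b=3,-]
e3 deliver 2→0: 0[lead,b=3,-]
e4 deliver 0→1: 1[foll,b=3,-]
e5 deliver 1→0: ·
e6 propose(0,'s'): ·
e7 deliver 0→2: 2[foll,b=3,s]
e8 deliver 2→0: 0[lead,b=3,s]
e9 crash(1): 1[✗foll,b=3,-]
e10 timeout(0): 0[cand,b=6,s]
e11 propose(2,'r'): ·
e12 deliver 2→0: ·
e13 deliver 0→2: 2[foll,b=6,s]
e14 timeout(2): 2[cand,b=11,s]
e15 recover(1): 1[foll,b=3,-]

no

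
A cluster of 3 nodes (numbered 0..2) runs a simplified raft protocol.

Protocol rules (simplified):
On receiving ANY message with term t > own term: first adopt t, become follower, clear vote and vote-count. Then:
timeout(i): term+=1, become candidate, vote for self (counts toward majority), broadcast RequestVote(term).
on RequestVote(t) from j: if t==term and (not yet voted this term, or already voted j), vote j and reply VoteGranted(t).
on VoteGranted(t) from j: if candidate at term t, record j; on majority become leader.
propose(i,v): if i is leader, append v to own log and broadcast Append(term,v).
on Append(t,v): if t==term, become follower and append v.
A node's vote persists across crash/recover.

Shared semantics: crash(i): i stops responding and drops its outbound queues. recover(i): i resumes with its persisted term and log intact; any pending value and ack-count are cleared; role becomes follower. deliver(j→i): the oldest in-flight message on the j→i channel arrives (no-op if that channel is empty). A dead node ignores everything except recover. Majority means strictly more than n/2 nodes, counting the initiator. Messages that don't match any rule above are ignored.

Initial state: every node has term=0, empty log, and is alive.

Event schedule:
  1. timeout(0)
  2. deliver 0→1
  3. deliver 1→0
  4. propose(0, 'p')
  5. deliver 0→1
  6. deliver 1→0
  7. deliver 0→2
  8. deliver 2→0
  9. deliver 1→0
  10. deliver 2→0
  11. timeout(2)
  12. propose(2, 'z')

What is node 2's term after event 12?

[1] timeout(0) → N0(cand t1 [-])
[2] deliver 0→1 → N1(foll t1 [-])
[3] deliver 1→0 → N0(lead t1 [-])
[4] propose(0,'p') → N0(lead t1 [p])
[5] deliver 0→1 → N1(foll t1 [p])
[6] deliver 1→0 → ∅
[7] deliver 0→2 → N2(foll t1 [-])
[8] deliver 2→0 → ∅
[9] deliver 1→0 → ∅
[10] deliver 2→0 → ∅
[11] timeout(2) → N2(cand t2 [-])
[12] propose(2,'z') → ∅

2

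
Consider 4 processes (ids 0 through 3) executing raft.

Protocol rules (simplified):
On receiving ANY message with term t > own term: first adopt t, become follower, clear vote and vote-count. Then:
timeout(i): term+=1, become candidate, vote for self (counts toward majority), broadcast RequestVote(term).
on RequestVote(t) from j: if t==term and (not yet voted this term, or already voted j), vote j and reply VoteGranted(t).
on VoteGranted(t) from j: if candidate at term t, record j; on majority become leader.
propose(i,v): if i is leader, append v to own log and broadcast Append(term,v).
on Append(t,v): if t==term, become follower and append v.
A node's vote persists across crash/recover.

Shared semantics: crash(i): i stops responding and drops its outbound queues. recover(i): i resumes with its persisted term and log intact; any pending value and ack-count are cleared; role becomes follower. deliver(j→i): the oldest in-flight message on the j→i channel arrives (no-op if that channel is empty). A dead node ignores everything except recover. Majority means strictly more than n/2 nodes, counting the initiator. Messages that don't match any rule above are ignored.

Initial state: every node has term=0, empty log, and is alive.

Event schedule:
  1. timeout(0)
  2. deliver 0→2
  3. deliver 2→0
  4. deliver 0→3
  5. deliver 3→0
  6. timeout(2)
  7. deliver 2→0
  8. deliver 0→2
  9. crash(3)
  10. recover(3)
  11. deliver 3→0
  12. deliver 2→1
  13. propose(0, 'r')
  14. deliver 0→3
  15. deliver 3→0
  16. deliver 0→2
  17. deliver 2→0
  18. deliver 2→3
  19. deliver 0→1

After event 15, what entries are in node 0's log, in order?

empty

[1] timeout(0) → N0(cand t1 [-])
[2] deliver 0→2 → N2(foll t1 [-])
[3] deliver 2→0 → ∅
[4] deliver 0→3 → N3(foll t1 [-])
[5] deliver 3→0 → N0(lead t1 [-])
[6] timeout(2) → N2(cand t2 [-])
[7] deliver 2→0 → N0(foll t2 [-])
[8] deliver 0→2 → ∅
[9] crash(3) → N3(✗foll t1 [-])
[10] recover(3) → N3(foll t1 [-])
[11] deliver 3→0 → ∅
[12] deliver 2→1 → N1(foll t2 [-])
[13] propose(0,'r') → ∅
[14] deliver 0→3 → ∅
[15] deliver 3→0 → ∅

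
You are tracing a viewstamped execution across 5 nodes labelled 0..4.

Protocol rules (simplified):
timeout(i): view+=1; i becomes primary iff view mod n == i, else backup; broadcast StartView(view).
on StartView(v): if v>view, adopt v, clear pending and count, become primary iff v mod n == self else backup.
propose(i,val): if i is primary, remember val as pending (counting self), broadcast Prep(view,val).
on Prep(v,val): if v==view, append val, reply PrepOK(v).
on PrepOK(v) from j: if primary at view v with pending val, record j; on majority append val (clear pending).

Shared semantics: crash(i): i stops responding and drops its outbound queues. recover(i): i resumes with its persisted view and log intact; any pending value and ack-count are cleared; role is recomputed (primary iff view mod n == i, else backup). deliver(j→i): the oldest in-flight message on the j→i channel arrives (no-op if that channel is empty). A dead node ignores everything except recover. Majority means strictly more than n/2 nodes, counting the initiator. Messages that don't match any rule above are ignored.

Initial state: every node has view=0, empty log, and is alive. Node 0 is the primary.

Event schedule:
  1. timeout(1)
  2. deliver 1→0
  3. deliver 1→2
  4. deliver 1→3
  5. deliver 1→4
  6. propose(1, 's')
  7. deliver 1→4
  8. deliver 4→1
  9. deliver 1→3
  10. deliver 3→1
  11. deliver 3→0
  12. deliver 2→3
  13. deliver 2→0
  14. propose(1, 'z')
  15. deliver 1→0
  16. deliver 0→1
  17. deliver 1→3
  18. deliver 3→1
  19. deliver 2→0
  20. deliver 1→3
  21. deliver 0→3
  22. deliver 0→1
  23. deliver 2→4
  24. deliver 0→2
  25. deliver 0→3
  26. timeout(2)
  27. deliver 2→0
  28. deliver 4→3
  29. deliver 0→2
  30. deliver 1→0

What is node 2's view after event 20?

1

[1] timeout(1) → N1(prim v1 [-])
[2] deliver 1→0 → N0(back v1 [-])
[3] deliver 1→2 → N2(back v1 [-])
[4] deliver 1→3 → N3(back v1 [-])
[5] deliver 1→4 → N4(back v1 [-])
[6] propose(1,'s') → ∅
[7] deliver 1→4 → N4(back v1 [s])
[8] deliver 4→1 → ∅
[9] deliver 1→3 → N3(back v1 [s])
[10] deliver 3→1 → N1(prim v1 [s])
[11] deliver 3→0 → ∅
[12] deliver 2→3 → ∅
[13] deliver 2→0 → ∅
[14] propose(1,'z') → ∅
[15] deliver 1→0 → N0(back v1 [s])
[16] deliver 0→1 → ∅
[17] deliver 1→3 → N3(back v1 [s,z])
[18] deliver 3→1 → N1(prim v1 [s,z])
[19] deliver 2→0 → ∅
[20] deliver 1→3 → ∅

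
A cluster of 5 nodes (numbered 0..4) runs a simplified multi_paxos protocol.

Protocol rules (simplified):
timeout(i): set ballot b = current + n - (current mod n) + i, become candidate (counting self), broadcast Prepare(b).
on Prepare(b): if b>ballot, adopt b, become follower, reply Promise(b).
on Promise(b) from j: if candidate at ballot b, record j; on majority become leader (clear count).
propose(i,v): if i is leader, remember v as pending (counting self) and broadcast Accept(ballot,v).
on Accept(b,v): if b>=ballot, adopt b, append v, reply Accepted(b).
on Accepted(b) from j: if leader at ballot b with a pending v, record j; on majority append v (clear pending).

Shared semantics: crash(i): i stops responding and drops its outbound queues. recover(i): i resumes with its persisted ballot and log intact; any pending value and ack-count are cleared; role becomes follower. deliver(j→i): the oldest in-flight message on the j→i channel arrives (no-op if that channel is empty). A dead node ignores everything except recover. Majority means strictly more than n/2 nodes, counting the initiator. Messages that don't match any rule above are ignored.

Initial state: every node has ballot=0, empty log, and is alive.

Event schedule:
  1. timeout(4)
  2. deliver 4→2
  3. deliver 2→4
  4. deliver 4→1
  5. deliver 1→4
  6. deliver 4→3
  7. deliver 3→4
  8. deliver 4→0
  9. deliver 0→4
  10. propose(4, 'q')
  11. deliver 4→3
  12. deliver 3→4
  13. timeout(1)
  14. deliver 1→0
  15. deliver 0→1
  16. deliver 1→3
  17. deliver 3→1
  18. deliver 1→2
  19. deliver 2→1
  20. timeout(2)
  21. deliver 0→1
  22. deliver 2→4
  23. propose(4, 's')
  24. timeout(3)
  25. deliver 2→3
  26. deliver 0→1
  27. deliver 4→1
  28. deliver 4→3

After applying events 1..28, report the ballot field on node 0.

step 1 timeout(4): 4={cand,b=9,log=-}
step 2 deliver 4→2: 2={foll,b=9,log=-}
step 3 deliver 2→4: —
step 4 deliver 4→1: 1={foll,b=9,log=-}
step 5 deliver 1→4: 4={lead,b=9,log=-}
step 6 deliver 4→3: 3={foll,b=9,log=-}
step 7 deliver 3→4: —
step 8 deliver 4→0: 0={foll,b=9,log=-}
step 9 deliver 0→4: —
step 10 propose(4,'q'): —
step 11 deliver 4→3: 3={foll,b=9,log=q}
step 12 deliver 3→4: —
step 13 timeout(1): 1={cand,b=11,log=-}
step 14 deliver 1→0: 0={foll,b=11,log=-}
step 15 deliver 0→1: —
step 16 deliver 1→3: 3={foll,b=11,log=q}
step 17 deliver 3→1: 1={lead,b=11,log=-}
step 18 deliver 1→2: 2={foll,b=11,log=-}
step 19 deliver 2→1: —
step 20 timeout(2): 2={cand,b=17,log=-}
step 21 deliver 0→1: —
step 22 deliver 2→4: 4={foll,b=17,log=-}
step 23 propose(4,'s'): —
step 24 timeout(3): 3={cand,b=18,log=q}
step 25 deliver 2→3: —
step 26 deliver 0→1: —
step 27 deliver 4→1: —
step 28 deliver 4→3: —

11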